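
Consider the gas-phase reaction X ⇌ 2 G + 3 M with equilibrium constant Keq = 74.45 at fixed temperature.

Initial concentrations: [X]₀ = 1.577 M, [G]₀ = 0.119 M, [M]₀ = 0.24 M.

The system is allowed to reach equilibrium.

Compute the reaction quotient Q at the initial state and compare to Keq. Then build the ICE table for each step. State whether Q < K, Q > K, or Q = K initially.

Q₀ = 1.2414e-04 vs Keq = 74.45 ⇒ Q<K, forward
Step 1:
                    X           G           M
  Initial       1.577       0.119        0.24
  Change      -0.8089       1.618       2.427
  Equil        0.7681       1.737       2.667
  solve Keq expr → x = 0.8089; check Q = 74.45

Q₀ = 1.2414e-04; Q < K (proceeds forward)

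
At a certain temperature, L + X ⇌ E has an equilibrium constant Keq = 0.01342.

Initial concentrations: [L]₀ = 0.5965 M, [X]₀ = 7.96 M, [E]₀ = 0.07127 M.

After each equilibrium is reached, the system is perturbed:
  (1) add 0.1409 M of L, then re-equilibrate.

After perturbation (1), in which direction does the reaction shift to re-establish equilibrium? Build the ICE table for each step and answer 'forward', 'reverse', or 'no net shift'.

Direction: forward

Q₀ = 0.01501 vs Keq = 0.01342 ⇒ Q>K, reverse
Step 1:
                   L          X          E
  init        0.5965       7.96    0.07127
  Δ         0.006772   0.006772  -0.006772
  eq          0.6033      7.967     0.0645
  solve Keq expr → x = -0.006772; check Q = 0.01342
Then add 0.1409 M of L.
Step 2:
                   L          X          E
  init        0.7442      7.967     0.0645
  Δ         -0.01349   -0.01349    0.01349
  eq          0.7307      7.953    0.07799
  solve Keq expr → x = 0.01349; check Q = 0.01342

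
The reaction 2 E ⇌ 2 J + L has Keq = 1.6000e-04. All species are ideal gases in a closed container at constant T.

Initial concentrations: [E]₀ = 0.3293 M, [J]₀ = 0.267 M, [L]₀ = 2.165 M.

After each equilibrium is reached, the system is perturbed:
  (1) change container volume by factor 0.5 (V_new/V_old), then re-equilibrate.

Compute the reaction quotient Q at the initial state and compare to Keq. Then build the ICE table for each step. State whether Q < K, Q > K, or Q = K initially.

Q₀ = 1.423; Q > K (proceeds reverse)

Q₀ = 1.423 vs Keq = 1.6000e-04 ⇒ Q>K, reverse
Step 1:
                    E           J           L
  init         0.3293       0.267       2.165
  Δ            0.2618     -0.2618     -0.1309
  eq           0.5911    0.005242       2.034
  solve Keq expr → x = -0.1309; check Q = 1.6000e-04
Then change container volume by factor 0.5 (V_new/V_old).
Step 2:
                    E           J           L
  init          1.182     0.01048       4.068
  Δ           0.00305    -0.00305   -0.001525
  eq            1.185    0.007434       4.067
  solve Keq expr → x = -0.001525; check Q = 1.6000e-04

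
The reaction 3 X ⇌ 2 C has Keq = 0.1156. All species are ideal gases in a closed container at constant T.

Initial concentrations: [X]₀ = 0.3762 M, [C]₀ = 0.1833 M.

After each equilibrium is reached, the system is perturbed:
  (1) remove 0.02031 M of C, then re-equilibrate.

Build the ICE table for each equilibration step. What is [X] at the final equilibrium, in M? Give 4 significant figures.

Q₀ = 0.6311 vs Keq = 0.1156 ⇒ Q>K, reverse
Step 1:
                    X           C
  Initial      0.3762      0.1833
  Change       0.1048    -0.06987
  Equil         0.481      0.1134
  solve Keq expr → x = -0.03494; check Q = 0.1156
Then remove 0.02031 M of C.
Step 2:
                    X           C
  Initial       0.481     0.09312
  Change     -0.01998     0.01332
  Equil         0.461      0.1064
  solve Keq expr → x = 0.006659; check Q = 0.1156

[X]_eq = 0.461 M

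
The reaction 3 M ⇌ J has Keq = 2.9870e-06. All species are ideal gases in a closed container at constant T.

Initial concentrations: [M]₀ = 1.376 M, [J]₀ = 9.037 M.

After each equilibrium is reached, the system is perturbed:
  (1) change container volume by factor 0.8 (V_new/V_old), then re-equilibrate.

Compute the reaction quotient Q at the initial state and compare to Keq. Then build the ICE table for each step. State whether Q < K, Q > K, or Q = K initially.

Q₀ = 3.469 vs Keq = 2.9870e-06 ⇒ Q>K, reverse
Step 1:
                   M          J
  init         1.376      9.037
  Δ            26.91     -8.969
  eq           28.28    0.06759
  solve Keq expr → x = -8.969; check Q = 2.9870e-06
Then change container volume by factor 0.8 (V_new/V_old).
Step 2:
                   M          J
  init         35.36    0.08448
  Δ           -0.138    0.04598
  eq           35.22     0.1305
  solve Keq expr → x = 0.04598; check Q = 2.9870e-06

Q₀ = 3.469; Q > K (proceeds reverse)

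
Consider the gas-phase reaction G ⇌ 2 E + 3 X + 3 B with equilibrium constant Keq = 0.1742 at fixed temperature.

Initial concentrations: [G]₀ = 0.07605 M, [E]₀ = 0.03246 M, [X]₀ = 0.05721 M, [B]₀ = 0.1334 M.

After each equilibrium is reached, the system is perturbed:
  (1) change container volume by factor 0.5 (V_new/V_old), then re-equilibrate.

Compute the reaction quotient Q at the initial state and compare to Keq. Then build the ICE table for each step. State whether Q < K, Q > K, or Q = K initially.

Q₀ = 6.1586e-09; Q < K (proceeds forward)

Q₀ = 6.1586e-09 vs Keq = 0.1742 ⇒ Q<K, forward
Step 1:
                   G          E          X          B
  init       0.07605    0.03246    0.05721     0.1334
  Δ         -0.07584     0.1517     0.2275     0.2275
  eq      2.1122e-04     0.1841     0.2847     0.3609
  solve Keq expr → x = 0.07584; check Q = 0.1742
Then change container volume by factor 0.5 (V_new/V_old).
Step 2:
                   G          E          X          B
  init    4.2244e-04     0.3683     0.5695     0.7218
  Δ          0.02165   -0.04329   -0.06494   -0.06494
  eq         0.02207      0.325     0.5045     0.6569
  solve Keq expr → x = -0.02165; check Q = 0.1742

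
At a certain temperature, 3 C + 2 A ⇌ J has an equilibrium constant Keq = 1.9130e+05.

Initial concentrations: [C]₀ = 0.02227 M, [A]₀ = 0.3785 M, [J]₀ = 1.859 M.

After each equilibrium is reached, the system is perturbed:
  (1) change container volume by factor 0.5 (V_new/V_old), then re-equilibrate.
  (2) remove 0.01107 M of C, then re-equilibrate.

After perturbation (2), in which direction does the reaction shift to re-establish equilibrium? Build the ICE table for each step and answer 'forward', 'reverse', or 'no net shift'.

Q₀ = 1.1749e+06 vs Keq = 1.9130e+05 ⇒ Q>K, reverse
Step 1:
                    C           A           J
  init        0.02227      0.3785       1.859
  Δ           0.01765     0.01176   -0.005882
  eq          0.03992      0.3903       1.853
  solve Keq expr → x = -0.005882; check Q = 1.9130e+05
Then change container volume by factor 0.5 (V_new/V_old).
Step 2:
                    C           A           J
  init        0.07983      0.7805       3.706
  Δ          -0.04722    -0.03148     0.01574
  eq          0.03261       0.749       3.722
  solve Keq expr → x = 0.01574; check Q = 1.9130e+05
Then remove 0.01107 M of C.
Step 3:
                    C           A           J
  init        0.02154       0.749       3.722
  Δ           0.01085    0.007234   -0.003617
  eq          0.03239      0.7563       3.718
  solve Keq expr → x = -0.003617; check Q = 1.9130e+05

Direction: reverse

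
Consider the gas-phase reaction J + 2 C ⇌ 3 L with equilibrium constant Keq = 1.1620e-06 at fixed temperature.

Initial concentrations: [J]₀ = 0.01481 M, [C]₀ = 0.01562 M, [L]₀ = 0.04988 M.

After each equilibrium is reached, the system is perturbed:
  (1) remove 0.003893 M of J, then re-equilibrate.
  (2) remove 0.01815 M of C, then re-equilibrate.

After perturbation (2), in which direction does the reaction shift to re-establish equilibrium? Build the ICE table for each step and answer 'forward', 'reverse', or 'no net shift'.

Q₀ = 34.34 vs Keq = 1.1620e-06 ⇒ Q>K, reverse
Step 1:
                   J          C          L
  I          0.01481    0.01562    0.04988
  C          0.01648    0.03296   -0.04944
  E          0.03129    0.04858 4.4107e-04
  solve Keq expr → x = -0.01648; check Q = 1.1620e-06
Then remove 0.003893 M of J.
Step 2:
                   J          C          L
  I           0.0274    0.04858 4.4107e-04
  C       6.3341e-06 1.2668e-05 -1.9002e-05
  E           0.0274    0.04859 4.2206e-04
  solve Keq expr → x = -6.3341e-06; check Q = 1.1620e-06
Then remove 0.01815 M of C.
Step 3:
                   J          C          L
  I           0.0274    0.03044 4.2206e-04
  C       3.7466e-05 7.4932e-05 -1.1240e-04
  E          0.02744    0.03052 3.0967e-04
  solve Keq expr → x = -3.7466e-05; check Q = 1.1620e-06

Direction: reverse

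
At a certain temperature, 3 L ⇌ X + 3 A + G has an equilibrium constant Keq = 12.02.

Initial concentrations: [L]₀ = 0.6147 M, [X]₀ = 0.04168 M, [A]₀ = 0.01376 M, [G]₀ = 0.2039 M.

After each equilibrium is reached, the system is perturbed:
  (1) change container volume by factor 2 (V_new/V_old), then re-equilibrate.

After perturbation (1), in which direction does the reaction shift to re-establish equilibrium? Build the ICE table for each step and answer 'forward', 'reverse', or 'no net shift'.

Direction: forward

Q₀ = 9.5326e-08 vs Keq = 12.02 ⇒ Q<K, forward
Step 1:
                    L           X           A           G
  I            0.6147     0.04168     0.01376      0.2039
  C           -0.5151      0.1717      0.5151      0.1717
  E           0.09955      0.2134      0.5289      0.3756
  solve Keq expr → x = 0.1717; check Q = 12.02
Then change container volume by factor 2 (V_new/V_old).
Step 2:
                    L           X           A           G
  I           0.04978      0.1067      0.2645      0.1878
  C          -0.01571    0.005237     0.01571    0.005237
  E           0.03407      0.1119      0.2802       0.193
  solve Keq expr → x = 0.005237; check Q = 12.02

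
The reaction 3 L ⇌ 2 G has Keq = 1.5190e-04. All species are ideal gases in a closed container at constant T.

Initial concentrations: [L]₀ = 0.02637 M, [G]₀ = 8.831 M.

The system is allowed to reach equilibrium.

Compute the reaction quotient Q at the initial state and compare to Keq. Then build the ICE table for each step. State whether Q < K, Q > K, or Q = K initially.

Q₀ = 4.2529e+06 vs Keq = 1.5190e-04 ⇒ Q>K, reverse
Step 1:
                    L           G
  Initial     0.02637       8.831
  Change        12.43      -8.289
  Equil         12.46      0.5421
  solve Keq expr → x = -4.144; check Q = 1.5190e-04

Q₀ = 4.2529e+06; Q > K (proceeds reverse)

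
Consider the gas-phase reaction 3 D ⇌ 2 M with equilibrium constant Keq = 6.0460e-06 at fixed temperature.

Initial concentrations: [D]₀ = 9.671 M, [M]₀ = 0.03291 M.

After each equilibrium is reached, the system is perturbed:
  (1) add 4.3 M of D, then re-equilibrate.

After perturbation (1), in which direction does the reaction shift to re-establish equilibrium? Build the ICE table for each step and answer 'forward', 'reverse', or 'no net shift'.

Direction: forward

Q₀ = 1.1974e-06 vs Keq = 6.0460e-06 ⇒ Q<K, forward
Step 1:
                  D         M
  I           9.671   0.03291
  C        -0.06052   0.04035
  E            9.61   0.07326
  solve Keq expr → x = 0.02017; check Q = 6.0460e-06
Then add 4.3 M of D.
Step 2:
                  D         M
  I           13.91   0.07326
  C        -0.07982   0.05322
  E           13.83    0.1265
  solve Keq expr → x = 0.02661; check Q = 6.0460e-06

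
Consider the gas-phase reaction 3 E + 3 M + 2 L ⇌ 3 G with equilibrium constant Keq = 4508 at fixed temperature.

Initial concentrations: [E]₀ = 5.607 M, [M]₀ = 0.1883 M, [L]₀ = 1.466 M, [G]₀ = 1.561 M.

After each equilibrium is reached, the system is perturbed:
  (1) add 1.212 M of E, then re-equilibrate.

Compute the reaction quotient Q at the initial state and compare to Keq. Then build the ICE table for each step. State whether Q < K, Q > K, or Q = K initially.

Q₀ = 1.504 vs Keq = 4508 ⇒ Q<K, forward
Step 1:
                    E           M           L           G
  I             5.607      0.1883       1.466       1.561
  C           -0.1725     -0.1725      -0.115      0.1725
  E             5.435      0.0158       1.351       1.733
  solve Keq expr → x = 0.0575; check Q = 4508
Then add 1.212 M of E.
Step 2:
                    E           M           L           G
  I             6.647      0.0158       1.351       1.733
  C         -0.002842   -0.002842   -0.001895    0.002842
  E             6.644     0.01296       1.349       1.736
  solve Keq expr → x = 9.4746e-04; check Q = 4508

Q₀ = 1.504; Q < K (proceeds forward)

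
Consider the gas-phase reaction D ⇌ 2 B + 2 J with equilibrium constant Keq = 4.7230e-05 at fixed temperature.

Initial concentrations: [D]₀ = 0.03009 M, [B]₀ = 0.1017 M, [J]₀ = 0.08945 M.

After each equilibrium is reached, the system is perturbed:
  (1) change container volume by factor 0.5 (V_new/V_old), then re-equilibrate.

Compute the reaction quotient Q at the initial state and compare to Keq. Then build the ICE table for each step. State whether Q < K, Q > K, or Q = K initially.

Q₀ = 0.00275; Q > K (proceeds reverse)

Q₀ = 0.00275 vs Keq = 4.7230e-05 ⇒ Q>K, reverse
Step 1:
                  D         B         J
  I         0.03009    0.1017   0.08945
  C         0.02727  -0.05454  -0.05454
  E         0.05736   0.04716   0.03491
  solve Keq expr → x = -0.02727; check Q = 4.7230e-05
Then change container volume by factor 0.5 (V_new/V_old).
Step 2:
                  D         B         J
  I          0.1147   0.09431   0.06981
  C         0.01539  -0.03079  -0.03079
  E          0.1301   0.06352   0.03902
  solve Keq expr → x = -0.01539; check Q = 4.7230e-05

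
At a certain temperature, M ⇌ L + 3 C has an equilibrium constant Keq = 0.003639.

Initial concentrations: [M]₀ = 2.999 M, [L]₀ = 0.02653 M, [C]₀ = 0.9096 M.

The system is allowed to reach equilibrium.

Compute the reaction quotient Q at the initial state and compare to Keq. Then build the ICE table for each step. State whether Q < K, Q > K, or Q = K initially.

Q₀ = 0.006658 vs Keq = 0.003639 ⇒ Q>K, reverse
Step 1:
                    M           L           C
  init          2.999     0.02653      0.9096
  Δ           0.01038    -0.01038    -0.03113
  eq            3.009     0.01615      0.8785
  solve Keq expr → x = -0.01038; check Q = 0.003639

Q₀ = 0.006658; Q > K (proceeds reverse)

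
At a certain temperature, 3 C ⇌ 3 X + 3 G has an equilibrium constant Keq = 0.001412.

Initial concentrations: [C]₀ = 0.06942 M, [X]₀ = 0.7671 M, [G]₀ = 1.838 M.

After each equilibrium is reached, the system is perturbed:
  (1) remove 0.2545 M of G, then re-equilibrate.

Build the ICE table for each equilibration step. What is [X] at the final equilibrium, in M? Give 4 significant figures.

Q₀ = 8378 vs Keq = 0.001412 ⇒ Q>K, reverse
Step 1:
                   C          X          G
  init       0.06942     0.7671      1.838
  Δ           0.6925    -0.6925    -0.6925
  eq          0.7619    0.07462      1.146
  solve Keq expr → x = -0.2308; check Q = 0.001412
Then remove 0.2545 M of G.
Step 2:
                   C          X          G
  init        0.7619    0.07462      0.891
  Δ         -0.01734    0.01734    0.01734
  eq          0.7446    0.09196     0.9084
  solve Keq expr → x = 0.00578; check Q = 0.001412

[X]_eq = 0.09196 M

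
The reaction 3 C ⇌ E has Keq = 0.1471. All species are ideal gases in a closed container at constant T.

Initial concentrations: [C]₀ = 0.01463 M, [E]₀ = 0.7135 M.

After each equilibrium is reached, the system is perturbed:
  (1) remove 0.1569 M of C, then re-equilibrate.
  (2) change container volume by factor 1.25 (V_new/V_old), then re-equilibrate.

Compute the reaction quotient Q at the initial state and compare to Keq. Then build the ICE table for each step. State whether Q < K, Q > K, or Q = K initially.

Q₀ = 2.2786e+05; Q > K (proceeds reverse)

Q₀ = 2.2786e+05 vs Keq = 0.1471 ⇒ Q>K, reverse
Step 1:
                   C          E
  I          0.01463     0.7135
  C            1.249    -0.4164
  E            1.264     0.2971
  solve Keq expr → x = -0.4164; check Q = 0.1471
Then remove 0.1569 M of C.
Step 2:
                   C          E
  I            1.107     0.2971
  C           0.1051   -0.03504
  E            1.212      0.262
  solve Keq expr → x = -0.03504; check Q = 0.1471
Then change container volume by factor 1.25 (V_new/V_old).
Step 3:
                   C          E
  I           0.9698     0.2096
  C          0.09545   -0.03182
  E            1.065     0.1778
  solve Keq expr → x = -0.03182; check Q = 0.1471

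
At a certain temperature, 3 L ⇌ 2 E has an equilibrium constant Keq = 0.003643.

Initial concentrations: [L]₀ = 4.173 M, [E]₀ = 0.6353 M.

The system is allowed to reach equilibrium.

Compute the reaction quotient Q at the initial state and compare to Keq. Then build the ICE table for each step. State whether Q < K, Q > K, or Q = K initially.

Q₀ = 0.005554 vs Keq = 0.003643 ⇒ Q>K, reverse
Step 1:
                  L         E
  I           4.173    0.6353
  C          0.1416  -0.09438
  E           4.315    0.5409
  solve Keq expr → x = -0.04719; check Q = 0.003643

Q₀ = 0.005554; Q > K (proceeds reverse)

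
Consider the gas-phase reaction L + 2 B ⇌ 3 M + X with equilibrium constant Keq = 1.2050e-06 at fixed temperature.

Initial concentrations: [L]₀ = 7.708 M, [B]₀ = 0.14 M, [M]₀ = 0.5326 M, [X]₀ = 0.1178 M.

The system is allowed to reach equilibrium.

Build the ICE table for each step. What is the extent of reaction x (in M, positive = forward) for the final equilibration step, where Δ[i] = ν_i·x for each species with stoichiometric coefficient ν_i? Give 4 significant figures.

Q₀ = 0.1178 vs Keq = 1.2050e-06 ⇒ Q>K, reverse
Step 1:
                    L           B           M           X
  I             7.708        0.14      0.5326      0.1178
  C            0.1176      0.2351     -0.3527     -0.1176
  E             7.826      0.3751      0.1799  2.2799e-04
  solve Keq expr → x = -0.1176; check Q = 1.2050e-06

x = -0.1176 M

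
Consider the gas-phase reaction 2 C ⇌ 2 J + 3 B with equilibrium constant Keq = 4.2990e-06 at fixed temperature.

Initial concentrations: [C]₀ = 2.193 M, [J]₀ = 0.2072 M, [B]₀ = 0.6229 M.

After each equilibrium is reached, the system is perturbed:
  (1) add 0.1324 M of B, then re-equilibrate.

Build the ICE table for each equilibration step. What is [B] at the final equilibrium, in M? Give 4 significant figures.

Q₀ = 0.002158 vs Keq = 4.2990e-06 ⇒ Q>K, reverse
Step 1:
                    C           J           B
  I             2.193      0.2072      0.6229
  C            0.1832     -0.1832     -0.2748
  E             2.376     0.02399      0.3481
  solve Keq expr → x = -0.0916; check Q = 4.2990e-06
Then add 0.1324 M of B.
Step 2:
                    C           J           B
  I             2.376     0.02399      0.4805
  C          0.008531   -0.008531     -0.0128
  E             2.385     0.01546      0.4677
  solve Keq expr → x = -0.004266; check Q = 4.2990e-06

[B]_eq = 0.4677 M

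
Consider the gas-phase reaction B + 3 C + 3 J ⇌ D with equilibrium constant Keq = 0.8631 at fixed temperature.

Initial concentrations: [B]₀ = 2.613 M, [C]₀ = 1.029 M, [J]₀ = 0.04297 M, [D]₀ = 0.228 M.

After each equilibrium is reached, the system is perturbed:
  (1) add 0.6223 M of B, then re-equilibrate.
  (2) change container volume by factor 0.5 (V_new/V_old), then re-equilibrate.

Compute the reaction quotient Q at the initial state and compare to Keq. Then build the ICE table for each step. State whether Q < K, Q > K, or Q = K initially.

Q₀ = 1009 vs Keq = 0.8631 ⇒ Q>K, reverse
Step 1:
                  B         C         J         D
  Initial     2.613     1.029   0.04297     0.228
  Change    0.08708    0.2612    0.2612  -0.08708
  Equil         2.7      1.29    0.3042    0.1409
  solve Keq expr → x = -0.08708; check Q = 0.8631
Then add 0.6223 M of B.
Step 2:
                  B         C         J         D
  Initial     3.322      1.29    0.3042    0.1409
  Change  -0.004652  -0.01396  -0.01396  0.004652
  Equil       3.318     1.276    0.2903    0.1456
  solve Keq expr → x = 0.004652; check Q = 0.8631
Then change container volume by factor 0.5 (V_new/V_old).
Step 3:
                  B         C         J         D
  Initial     6.635     2.553    0.5805    0.2911
  Change    -0.1287   -0.3861   -0.3861    0.1287
  Equil       6.507     2.167    0.1944    0.4198
  solve Keq expr → x = 0.1287; check Q = 0.8631

Q₀ = 1009; Q > K (proceeds reverse)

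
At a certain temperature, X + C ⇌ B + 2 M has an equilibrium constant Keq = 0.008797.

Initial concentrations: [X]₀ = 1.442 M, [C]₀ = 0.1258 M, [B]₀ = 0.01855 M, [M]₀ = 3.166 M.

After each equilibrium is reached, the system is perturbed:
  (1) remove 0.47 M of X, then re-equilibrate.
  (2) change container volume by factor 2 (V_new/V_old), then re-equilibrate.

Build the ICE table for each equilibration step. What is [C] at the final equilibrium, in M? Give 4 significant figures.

Q₀ = 1.025 vs Keq = 0.008797 ⇒ Q>K, reverse
Step 1:
                    X           C           B           M
  Initial       1.442      0.1258     0.01855       3.166
  Change      0.01836     0.01836    -0.01836    -0.03672
  Equil          1.46      0.1442  1.8913e-04       3.129
  solve Keq expr → x = -0.01836; check Q = 0.008797
Then remove 0.47 M of X.
Step 2:
                    X           C           B           M
  Initial      0.9904      0.1442  1.8913e-04       3.129
  Change   6.0796e-05  6.0796e-05 -6.0796e-05 -1.2159e-04
  Equil        0.9904      0.1442  1.2833e-04       3.129
  solve Keq expr → x = -6.0796e-05; check Q = 0.008797
Then change container volume by factor 2 (V_new/V_old).
Step 3:
                    X           C           B           M
  Initial      0.4952     0.07211  6.4165e-05       1.565
  Change  -6.4014e-05 -6.4014e-05  6.4014e-05  1.2803e-04
  Equil        0.4951     0.07205  1.2818e-04       1.565
  solve Keq expr → x = 6.4014e-05; check Q = 0.008797

[C]_eq = 0.07205 M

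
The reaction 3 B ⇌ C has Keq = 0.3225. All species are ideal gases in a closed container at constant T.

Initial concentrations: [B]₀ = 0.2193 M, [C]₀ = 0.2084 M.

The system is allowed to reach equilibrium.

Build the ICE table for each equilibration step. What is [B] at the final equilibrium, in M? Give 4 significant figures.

Q₀ = 19.76 vs Keq = 0.3225 ⇒ Q>K, reverse
Step 1:
                    B           C
  I            0.2193      0.2084
  C            0.3978     -0.1326
  E            0.6171     0.07579
  solve Keq expr → x = -0.1326; check Q = 0.3225

[B]_eq = 0.6171 M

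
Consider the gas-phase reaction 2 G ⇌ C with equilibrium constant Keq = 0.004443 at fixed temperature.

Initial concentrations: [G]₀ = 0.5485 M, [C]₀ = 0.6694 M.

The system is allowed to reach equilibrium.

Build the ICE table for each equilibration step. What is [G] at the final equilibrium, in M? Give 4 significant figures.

Q₀ = 2.225 vs Keq = 0.004443 ⇒ Q>K, reverse
Step 1:
                    G           C
  init         0.5485      0.6694
  Δ             1.308     -0.6541
  eq            1.857     0.01532
  solve Keq expr → x = -0.6541; check Q = 0.004443

[G]_eq = 1.857 M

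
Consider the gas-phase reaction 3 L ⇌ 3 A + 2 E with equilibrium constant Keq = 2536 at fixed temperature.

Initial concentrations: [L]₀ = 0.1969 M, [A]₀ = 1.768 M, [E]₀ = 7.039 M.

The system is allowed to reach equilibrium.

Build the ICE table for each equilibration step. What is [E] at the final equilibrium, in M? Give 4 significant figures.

Q₀ = 3.5870e+04 vs Keq = 2536 ⇒ Q>K, reverse
Step 1:
                  L         A         E
  init       0.1969     1.768     7.039
  Δ          0.2155   -0.2155   -0.1437
  eq         0.4124     1.552     6.895
  solve Keq expr → x = -0.07184; check Q = 2536

[E]_eq = 6.895 M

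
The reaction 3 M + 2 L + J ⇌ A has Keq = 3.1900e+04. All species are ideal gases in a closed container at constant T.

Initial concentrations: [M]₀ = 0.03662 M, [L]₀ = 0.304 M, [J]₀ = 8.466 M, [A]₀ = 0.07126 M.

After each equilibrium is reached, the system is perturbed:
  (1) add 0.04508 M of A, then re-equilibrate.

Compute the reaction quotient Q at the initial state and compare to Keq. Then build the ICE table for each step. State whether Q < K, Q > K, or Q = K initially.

Q₀ = 1855; Q < K (proceeds forward)

Q₀ = 1855 vs Keq = 3.1900e+04 ⇒ Q<K, forward
Step 1:
                   M          L          J          A
  Initial    0.03662      0.304      8.466    0.07126
  Change    -0.02149   -0.01433  -0.007163   0.007163
  Equil      0.01513     0.2897      8.459    0.07842
  solve Keq expr → x = 0.007163; check Q = 3.1900e+04
Then add 0.04508 M of A.
Step 2:
                   M          L          J          A
  Initial    0.01513     0.2897      8.459     0.1235
  Change    0.002371   0.001581 7.9037e-04 -7.9037e-04
  Equil       0.0175     0.2913       8.46     0.1227
  solve Keq expr → x = -7.9037e-04; check Q = 3.1900e+04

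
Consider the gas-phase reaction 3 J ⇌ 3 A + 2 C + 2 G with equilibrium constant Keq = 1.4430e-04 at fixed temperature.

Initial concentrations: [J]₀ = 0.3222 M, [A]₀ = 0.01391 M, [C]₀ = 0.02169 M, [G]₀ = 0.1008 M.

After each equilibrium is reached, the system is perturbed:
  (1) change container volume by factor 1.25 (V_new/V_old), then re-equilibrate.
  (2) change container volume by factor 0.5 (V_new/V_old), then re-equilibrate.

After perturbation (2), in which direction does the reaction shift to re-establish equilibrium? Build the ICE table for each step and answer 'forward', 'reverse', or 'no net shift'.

Q₀ = 3.8463e-10 vs Keq = 1.4430e-04 ⇒ Q<K, forward
Step 1:
                  J         A         C         G
  I          0.3222   0.01391   0.02169    0.1008
  C         -0.1267    0.1267    0.0845    0.0845
  E          0.1955    0.1407    0.1062    0.1853
  solve Keq expr → x = 0.04225; check Q = 1.4430e-04
Then change container volume by factor 1.25 (V_new/V_old).
Step 2:
                  J         A         C         G
  I          0.1564    0.1125   0.08495    0.1482
  C        -0.01294   0.01294   0.00863   0.00863
  E          0.1434    0.1255   0.09358    0.1569
  solve Keq expr → x = 0.004315; check Q = 1.4430e-04
Then change container volume by factor 0.5 (V_new/V_old).
Step 3:
                  J         A         C         G
  I          0.2868    0.2509    0.1872    0.3137
  C         0.07604  -0.07604  -0.05069  -0.05069
  E          0.3629    0.1749    0.1365     0.263
  solve Keq expr → x = -0.02535; check Q = 1.4430e-04

Direction: reverse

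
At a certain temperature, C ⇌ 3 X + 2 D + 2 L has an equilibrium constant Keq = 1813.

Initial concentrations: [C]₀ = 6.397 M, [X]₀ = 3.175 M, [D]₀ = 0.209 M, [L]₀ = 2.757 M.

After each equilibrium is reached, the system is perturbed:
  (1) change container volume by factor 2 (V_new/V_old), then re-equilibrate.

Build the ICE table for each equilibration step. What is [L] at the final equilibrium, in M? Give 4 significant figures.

[L]_eq = 3.306 M

Q₀ = 1.661 vs Keq = 1813 ⇒ Q<K, forward
Step 1:
                    C           X           D           L
  init          6.397       3.175       0.209       2.757
  Δ           -0.7881       2.364       1.576       1.576
  eq            5.609       5.539       1.785       4.333
  solve Keq expr → x = 0.7881; check Q = 1813
Then change container volume by factor 2 (V_new/V_old).
Step 2:
                    C           X           D           L
  init          2.804        2.77      0.8926       2.167
  Δ           -0.5696       1.709       1.139       1.139
  eq            2.235       4.478       2.032       3.306
  solve Keq expr → x = 0.5696; check Q = 1813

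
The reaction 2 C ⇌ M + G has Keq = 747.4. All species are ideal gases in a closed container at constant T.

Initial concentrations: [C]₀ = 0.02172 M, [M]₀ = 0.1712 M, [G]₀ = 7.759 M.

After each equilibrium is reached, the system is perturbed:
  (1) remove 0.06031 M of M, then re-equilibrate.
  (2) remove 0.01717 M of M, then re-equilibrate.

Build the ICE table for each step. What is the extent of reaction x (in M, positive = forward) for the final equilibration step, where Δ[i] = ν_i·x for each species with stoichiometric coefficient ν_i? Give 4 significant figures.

x = 0.001296 M

Q₀ = 2816 vs Keq = 747.4 ⇒ Q>K, reverse
Step 1:
                    C           M           G
  init        0.02172      0.1712       7.759
  Δ           0.01921   -0.009606   -0.009606
  eq          0.04093      0.1616       7.749
  solve Keq expr → x = -0.009606; check Q = 747.4
Then remove 0.06031 M of M.
Step 2:
                    C           M           G
  init        0.04093      0.1013       7.749
  Δ         -0.007893    0.003946    0.003946
  eq          0.03304      0.1052       7.753
  solve Keq expr → x = 0.003946; check Q = 747.4
Then remove 0.01717 M of M.
Step 3:
                    C           M           G
  init        0.03304     0.08806       7.753
  Δ         -0.002591    0.001296    0.001296
  eq          0.03045     0.08936       7.755
  solve Keq expr → x = 0.001296; check Q = 747.4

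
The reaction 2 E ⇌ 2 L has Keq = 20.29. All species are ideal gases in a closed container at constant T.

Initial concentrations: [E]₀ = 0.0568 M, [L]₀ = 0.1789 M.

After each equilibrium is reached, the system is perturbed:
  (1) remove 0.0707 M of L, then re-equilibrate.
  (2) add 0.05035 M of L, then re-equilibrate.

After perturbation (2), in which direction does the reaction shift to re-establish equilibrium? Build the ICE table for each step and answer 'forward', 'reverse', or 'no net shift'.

Direction: reverse

Q₀ = 9.92 vs Keq = 20.29 ⇒ Q<K, forward
Step 1:
                    E           L
  Initial      0.0568      0.1789
  Change     -0.01398     0.01398
  Equil       0.04282      0.1929
  solve Keq expr → x = 0.00699; check Q = 20.29
Then remove 0.0707 M of L.
Step 2:
                    E           L
  Initial     0.04282      0.1222
  Change     -0.01284     0.01284
  Equil       0.02998       0.135
  solve Keq expr → x = 0.006422; check Q = 20.29
Then add 0.05035 M of L.
Step 3:
                    E           L
  Initial     0.02998      0.1854
  Change     0.009147   -0.009147
  Equil       0.03912      0.1762
  solve Keq expr → x = -0.004574; check Q = 20.29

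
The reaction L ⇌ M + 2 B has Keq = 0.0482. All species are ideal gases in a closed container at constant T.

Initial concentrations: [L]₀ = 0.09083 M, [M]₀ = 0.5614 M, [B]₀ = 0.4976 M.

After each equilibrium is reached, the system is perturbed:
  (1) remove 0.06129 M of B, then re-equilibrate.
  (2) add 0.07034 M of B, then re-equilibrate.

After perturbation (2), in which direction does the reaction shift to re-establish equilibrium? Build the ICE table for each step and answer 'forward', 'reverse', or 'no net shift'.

Direction: reverse

Q₀ = 1.53 vs Keq = 0.0482 ⇒ Q>K, reverse
Step 1:
                  L         M         B
  Initial   0.09083    0.5614    0.4976
  Change     0.1616   -0.1616   -0.3232
  Equil      0.2524    0.3998    0.1744
  solve Keq expr → x = -0.1616; check Q = 0.0482
Then remove 0.06129 M of B.
Step 2:
                  L         M         B
  Initial    0.2524    0.3998    0.1131
  Change   -0.02401   0.02401   0.04802
  Equil      0.2284    0.4238    0.1612
  solve Keq expr → x = 0.02401; check Q = 0.0482
Then add 0.07034 M of B.
Step 3:
                  L         M         B
  Initial    0.2284    0.4238    0.2315
  Change    0.02754  -0.02754  -0.05507
  Equil      0.2559    0.3963    0.1764
  solve Keq expr → x = -0.02754; check Q = 0.0482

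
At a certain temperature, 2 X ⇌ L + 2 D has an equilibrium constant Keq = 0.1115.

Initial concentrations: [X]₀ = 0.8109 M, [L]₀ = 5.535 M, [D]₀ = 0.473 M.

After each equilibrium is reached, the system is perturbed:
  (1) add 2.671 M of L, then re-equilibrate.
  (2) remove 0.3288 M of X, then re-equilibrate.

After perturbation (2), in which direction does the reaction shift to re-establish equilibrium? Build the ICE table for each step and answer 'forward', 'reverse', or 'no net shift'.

Direction: reverse

Q₀ = 1.883 vs Keq = 0.1115 ⇒ Q>K, reverse
Step 1:
                   X          L          D
  Initial     0.8109      5.535      0.473
  Change      0.3114    -0.1557    -0.3114
  Equil        1.122      5.379     0.1616
  solve Keq expr → x = -0.1557; check Q = 0.1115
Then add 2.671 M of L.
Step 2:
                   X          L          D
  Initial      1.122       8.05     0.1616
  Change     0.02629   -0.01315   -0.02629
  Equil        1.149      8.037     0.1353
  solve Keq expr → x = -0.01315; check Q = 0.1115
Then remove 0.3288 M of X.
Step 3:
                   X          L          D
  Initial     0.8198      8.037     0.1353
  Change     0.03455   -0.01727   -0.03455
  Equil       0.8544       8.02     0.1007
  solve Keq expr → x = -0.01727; check Q = 0.1115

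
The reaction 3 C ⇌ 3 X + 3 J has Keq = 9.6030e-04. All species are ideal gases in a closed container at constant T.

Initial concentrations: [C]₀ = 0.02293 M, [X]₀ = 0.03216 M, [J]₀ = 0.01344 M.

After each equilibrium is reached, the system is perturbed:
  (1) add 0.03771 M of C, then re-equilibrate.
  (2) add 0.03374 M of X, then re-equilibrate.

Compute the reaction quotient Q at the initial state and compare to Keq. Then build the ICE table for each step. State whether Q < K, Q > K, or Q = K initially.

Q₀ = 6.6978e-06 vs Keq = 9.6030e-04 ⇒ Q<K, forward
Step 1:
                   C          X          J
  I          0.02293    0.03216    0.01344
  C         -0.01173    0.01173    0.01173
  E           0.0112    0.04389    0.02517
  solve Keq expr → x = 0.003911; check Q = 9.6030e-04
Then add 0.03771 M of C.
Step 2:
                   C          X          J
  I          0.04891    0.04389    0.02517
  C         -0.01984    0.01984    0.01984
  E          0.02907    0.06373    0.04501
  solve Keq expr → x = 0.006612; check Q = 9.6030e-04
Then add 0.03374 M of X.
Step 3:
                   C          X          J
  I          0.02907    0.09747    0.04501
  C         0.006471  -0.006471  -0.006471
  E          0.03554      0.091    0.03854
  solve Keq expr → x = -0.002157; check Q = 9.6030e-04

Q₀ = 6.6978e-06; Q < K (proceeds forward)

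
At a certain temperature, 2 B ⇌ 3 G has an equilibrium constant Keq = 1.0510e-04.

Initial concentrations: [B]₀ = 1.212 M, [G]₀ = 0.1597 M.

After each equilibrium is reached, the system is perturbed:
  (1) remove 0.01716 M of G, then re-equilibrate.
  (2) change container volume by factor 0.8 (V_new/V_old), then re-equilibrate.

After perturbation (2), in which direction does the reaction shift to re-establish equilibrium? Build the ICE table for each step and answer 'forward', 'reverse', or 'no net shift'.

Q₀ = 0.002773 vs Keq = 1.0510e-04 ⇒ Q>K, reverse
Step 1:
                  B         G
  Initial     1.212    0.1597
  Change    0.06935    -0.104
  Equil       1.281   0.05567
  solve Keq expr → x = -0.03468; check Q = 1.0510e-04
Then remove 0.01716 M of G.
Step 2:
                  B         G
  Initial     1.281   0.03851
  Change   -0.01122   0.01683
  Equil        1.27   0.05535
  solve Keq expr → x = 0.005611; check Q = 1.0510e-04
Then change container volume by factor 0.8 (V_new/V_old).
Step 3:
                  B         G
  Initial     1.588   0.06918
  Change   0.003248 -0.004872
  Equil       1.591   0.06431
  solve Keq expr → x = -0.001624; check Q = 1.0510e-04

Direction: reverse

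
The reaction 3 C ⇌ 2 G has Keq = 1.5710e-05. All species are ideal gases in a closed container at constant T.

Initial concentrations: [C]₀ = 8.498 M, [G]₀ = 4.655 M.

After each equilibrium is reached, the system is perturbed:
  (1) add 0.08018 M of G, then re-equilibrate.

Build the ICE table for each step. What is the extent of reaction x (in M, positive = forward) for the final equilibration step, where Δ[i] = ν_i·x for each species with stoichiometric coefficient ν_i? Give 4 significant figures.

Q₀ = 0.03531 vs Keq = 1.5710e-05 ⇒ Q>K, reverse
Step 1:
                  C         G
  Initial     8.498     4.655
  Change      6.633    -4.422
  Equil       15.13    0.2333
  solve Keq expr → x = -2.211; check Q = 1.5710e-05
Then add 0.08018 M of G.
Step 2:
                  C         G
  Initial     15.13    0.3135
  Change     0.1162  -0.07749
  Equil       15.25     0.236
  solve Keq expr → x = -0.03874; check Q = 1.5710e-05

x = -0.03874 M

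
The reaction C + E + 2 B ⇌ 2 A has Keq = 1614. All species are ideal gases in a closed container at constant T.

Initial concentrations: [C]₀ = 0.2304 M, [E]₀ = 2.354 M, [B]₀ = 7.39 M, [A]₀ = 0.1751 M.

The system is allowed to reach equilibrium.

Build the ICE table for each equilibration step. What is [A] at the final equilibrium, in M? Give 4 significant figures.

[A]_eq = 0.6359 M

Q₀ = 0.001035 vs Keq = 1614 ⇒ Q<K, forward
Step 1:
                    C           E           B           A
  I            0.2304       2.354        7.39      0.1751
  C           -0.2304     -0.2304     -0.4608      0.4608
  E        2.4571e-06       2.124       6.929      0.6359
  solve Keq expr → x = 0.2304; check Q = 1614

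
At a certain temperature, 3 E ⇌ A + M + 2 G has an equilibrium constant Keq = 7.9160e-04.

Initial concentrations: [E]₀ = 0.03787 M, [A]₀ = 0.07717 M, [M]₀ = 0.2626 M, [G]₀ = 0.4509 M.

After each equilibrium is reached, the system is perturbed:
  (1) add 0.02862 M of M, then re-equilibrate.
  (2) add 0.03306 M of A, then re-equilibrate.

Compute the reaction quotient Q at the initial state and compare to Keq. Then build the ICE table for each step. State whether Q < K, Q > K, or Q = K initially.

Q₀ = 75.86 vs Keq = 7.9160e-04 ⇒ Q>K, reverse
Step 1:
                  E         A         M         G
  I         0.03787   0.07717    0.2626    0.4509
  C          0.2288  -0.07627  -0.07627   -0.1525
  E          0.2667 9.0490e-04    0.1863    0.2984
  solve Keq expr → x = -0.07627; check Q = 7.9160e-04
Then add 0.02862 M of M.
Step 2:
                  E         A         M         G
  I          0.2667 9.0490e-04     0.215    0.2984
  C       3.4730e-04 -1.1577e-04 -1.1577e-04 -2.3153e-04
  E           0.267 7.8914e-04    0.2148    0.2981
  solve Keq expr → x = -1.1577e-04; check Q = 7.9160e-04
Then add 0.03306 M of A.
Step 3:
                  E         A         M         G
  I           0.267   0.03385    0.2148    0.2981
  C         0.09106  -0.03035  -0.03035  -0.06071
  E          0.3581  0.003495    0.1845    0.2374
  solve Keq expr → x = -0.03035; check Q = 7.9160e-04

Q₀ = 75.86; Q > K (proceeds reverse)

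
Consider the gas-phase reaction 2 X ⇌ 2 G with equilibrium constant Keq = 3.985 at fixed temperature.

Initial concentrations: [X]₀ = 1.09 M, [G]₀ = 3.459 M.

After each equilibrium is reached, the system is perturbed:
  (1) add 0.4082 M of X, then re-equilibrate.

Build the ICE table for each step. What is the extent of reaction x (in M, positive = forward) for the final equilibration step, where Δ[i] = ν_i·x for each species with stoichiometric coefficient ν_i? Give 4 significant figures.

x = 0.136 M

Q₀ = 10.07 vs Keq = 3.985 ⇒ Q>K, reverse
Step 1:
                    X           G
  I              1.09       3.459
  C            0.4282     -0.4282
  E             1.518       3.031
  solve Keq expr → x = -0.2141; check Q = 3.985
Then add 0.4082 M of X.
Step 2:
                    X           G
  I             1.926       3.031
  C            -0.272       0.272
  E             1.654       3.303
  solve Keq expr → x = 0.136; check Q = 3.985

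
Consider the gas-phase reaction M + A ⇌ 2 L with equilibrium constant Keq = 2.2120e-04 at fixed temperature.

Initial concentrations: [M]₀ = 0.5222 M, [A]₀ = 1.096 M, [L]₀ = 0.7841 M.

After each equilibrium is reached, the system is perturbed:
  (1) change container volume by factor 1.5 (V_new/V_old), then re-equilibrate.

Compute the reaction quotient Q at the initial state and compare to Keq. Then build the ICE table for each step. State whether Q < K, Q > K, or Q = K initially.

Q₀ = 1.074; Q > K (proceeds reverse)

Q₀ = 1.074 vs Keq = 2.2120e-04 ⇒ Q>K, reverse
Step 1:
                   M          A          L
  init        0.5222      1.096     0.7841
  Δ           0.3834     0.3834    -0.7669
  eq          0.9056      1.479    0.01722
  solve Keq expr → x = -0.3834; check Q = 2.2120e-04
Then change container volume by factor 1.5 (V_new/V_old).
Step 2:
                   M          A          L
  init        0.6038     0.9863    0.01148
  Δ                0          0          0
  eq          0.6038     0.9863    0.01148
  solve Keq expr → x = 0; check Q = 2.2120e-04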